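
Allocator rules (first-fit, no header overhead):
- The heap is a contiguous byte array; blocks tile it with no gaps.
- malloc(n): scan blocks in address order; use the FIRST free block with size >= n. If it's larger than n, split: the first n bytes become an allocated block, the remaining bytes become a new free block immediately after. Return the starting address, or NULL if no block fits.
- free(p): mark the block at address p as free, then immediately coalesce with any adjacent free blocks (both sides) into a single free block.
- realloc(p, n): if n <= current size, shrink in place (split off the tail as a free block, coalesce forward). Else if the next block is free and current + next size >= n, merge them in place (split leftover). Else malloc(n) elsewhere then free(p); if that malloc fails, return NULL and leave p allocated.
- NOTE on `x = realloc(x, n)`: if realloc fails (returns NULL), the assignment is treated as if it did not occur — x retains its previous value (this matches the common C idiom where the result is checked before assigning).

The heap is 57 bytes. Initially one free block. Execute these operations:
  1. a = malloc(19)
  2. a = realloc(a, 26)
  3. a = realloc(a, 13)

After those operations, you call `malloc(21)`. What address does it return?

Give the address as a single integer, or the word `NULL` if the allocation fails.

Answer: 13

Derivation:
Op 1: a = malloc(19) -> a = 0; heap: [0-18 ALLOC][19-56 FREE]
Op 2: a = realloc(a, 26) -> a = 0; heap: [0-25 ALLOC][26-56 FREE]
Op 3: a = realloc(a, 13) -> a = 0; heap: [0-12 ALLOC][13-56 FREE]
malloc(21): first-fit scan over [0-12 ALLOC][13-56 FREE] -> 13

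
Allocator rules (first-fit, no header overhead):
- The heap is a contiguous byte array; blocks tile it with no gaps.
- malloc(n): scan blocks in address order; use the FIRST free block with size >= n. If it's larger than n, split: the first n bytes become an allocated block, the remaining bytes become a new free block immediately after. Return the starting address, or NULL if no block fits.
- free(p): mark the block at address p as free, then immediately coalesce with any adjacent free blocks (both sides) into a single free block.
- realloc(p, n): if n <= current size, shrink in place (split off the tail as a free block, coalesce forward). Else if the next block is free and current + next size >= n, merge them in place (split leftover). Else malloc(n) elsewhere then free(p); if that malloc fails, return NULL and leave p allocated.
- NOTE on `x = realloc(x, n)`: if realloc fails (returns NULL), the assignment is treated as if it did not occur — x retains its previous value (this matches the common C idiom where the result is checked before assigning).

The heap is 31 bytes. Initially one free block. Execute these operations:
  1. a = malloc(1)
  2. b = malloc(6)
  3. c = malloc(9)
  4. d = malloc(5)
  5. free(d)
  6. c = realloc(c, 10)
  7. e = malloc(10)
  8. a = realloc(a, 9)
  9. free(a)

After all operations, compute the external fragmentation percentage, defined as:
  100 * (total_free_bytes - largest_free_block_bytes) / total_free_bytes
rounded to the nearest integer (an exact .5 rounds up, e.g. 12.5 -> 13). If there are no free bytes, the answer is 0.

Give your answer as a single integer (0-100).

Answer: 20

Derivation:
Op 1: a = malloc(1) -> a = 0; heap: [0-0 ALLOC][1-30 FREE]
Op 2: b = malloc(6) -> b = 1; heap: [0-0 ALLOC][1-6 ALLOC][7-30 FREE]
Op 3: c = malloc(9) -> c = 7; heap: [0-0 ALLOC][1-6 ALLOC][7-15 ALLOC][16-30 FREE]
Op 4: d = malloc(5) -> d = 16; heap: [0-0 ALLOC][1-6 ALLOC][7-15 ALLOC][16-20 ALLOC][21-30 FREE]
Op 5: free(d) -> (freed d); heap: [0-0 ALLOC][1-6 ALLOC][7-15 ALLOC][16-30 FREE]
Op 6: c = realloc(c, 10) -> c = 7; heap: [0-0 ALLOC][1-6 ALLOC][7-16 ALLOC][17-30 FREE]
Op 7: e = malloc(10) -> e = 17; heap: [0-0 ALLOC][1-6 ALLOC][7-16 ALLOC][17-26 ALLOC][27-30 FREE]
Op 8: a = realloc(a, 9) -> NULL (a unchanged); heap: [0-0 ALLOC][1-6 ALLOC][7-16 ALLOC][17-26 ALLOC][27-30 FREE]
Op 9: free(a) -> (freed a); heap: [0-0 FREE][1-6 ALLOC][7-16 ALLOC][17-26 ALLOC][27-30 FREE]
Free blocks: [1 4] total_free=5 largest=4 -> 100*(5-4)/5 = 100/5 = 20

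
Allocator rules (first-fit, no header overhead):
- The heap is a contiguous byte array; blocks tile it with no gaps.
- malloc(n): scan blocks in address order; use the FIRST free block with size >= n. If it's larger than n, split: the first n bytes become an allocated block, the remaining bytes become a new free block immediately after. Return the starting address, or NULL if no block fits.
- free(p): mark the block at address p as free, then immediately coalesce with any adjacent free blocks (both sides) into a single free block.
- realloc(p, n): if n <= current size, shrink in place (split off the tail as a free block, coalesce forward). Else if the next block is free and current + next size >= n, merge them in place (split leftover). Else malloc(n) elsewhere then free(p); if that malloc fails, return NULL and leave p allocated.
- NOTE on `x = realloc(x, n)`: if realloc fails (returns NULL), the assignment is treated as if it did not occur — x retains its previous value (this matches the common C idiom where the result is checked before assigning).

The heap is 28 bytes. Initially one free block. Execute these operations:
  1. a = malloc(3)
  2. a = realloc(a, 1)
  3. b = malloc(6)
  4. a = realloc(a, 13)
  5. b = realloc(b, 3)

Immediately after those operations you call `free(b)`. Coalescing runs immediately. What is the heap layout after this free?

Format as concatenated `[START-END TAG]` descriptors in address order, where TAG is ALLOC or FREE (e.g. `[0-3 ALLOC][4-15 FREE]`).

Answer: [0-6 FREE][7-19 ALLOC][20-27 FREE]

Derivation:
Op 1: a = malloc(3) -> a = 0; heap: [0-2 ALLOC][3-27 FREE]
Op 2: a = realloc(a, 1) -> a = 0; heap: [0-0 ALLOC][1-27 FREE]
Op 3: b = malloc(6) -> b = 1; heap: [0-0 ALLOC][1-6 ALLOC][7-27 FREE]
Op 4: a = realloc(a, 13) -> a = 7; heap: [0-0 FREE][1-6 ALLOC][7-19 ALLOC][20-27 FREE]
Op 5: b = realloc(b, 3) -> b = 1; heap: [0-0 FREE][1-3 ALLOC][4-6 FREE][7-19 ALLOC][20-27 FREE]
free(b): b = 1 -> block [1-3 ALLOC]; mark free, coalesce with adjacent free neighbors -> [0-6 FREE][7-19 ALLOC][20-27 FREE]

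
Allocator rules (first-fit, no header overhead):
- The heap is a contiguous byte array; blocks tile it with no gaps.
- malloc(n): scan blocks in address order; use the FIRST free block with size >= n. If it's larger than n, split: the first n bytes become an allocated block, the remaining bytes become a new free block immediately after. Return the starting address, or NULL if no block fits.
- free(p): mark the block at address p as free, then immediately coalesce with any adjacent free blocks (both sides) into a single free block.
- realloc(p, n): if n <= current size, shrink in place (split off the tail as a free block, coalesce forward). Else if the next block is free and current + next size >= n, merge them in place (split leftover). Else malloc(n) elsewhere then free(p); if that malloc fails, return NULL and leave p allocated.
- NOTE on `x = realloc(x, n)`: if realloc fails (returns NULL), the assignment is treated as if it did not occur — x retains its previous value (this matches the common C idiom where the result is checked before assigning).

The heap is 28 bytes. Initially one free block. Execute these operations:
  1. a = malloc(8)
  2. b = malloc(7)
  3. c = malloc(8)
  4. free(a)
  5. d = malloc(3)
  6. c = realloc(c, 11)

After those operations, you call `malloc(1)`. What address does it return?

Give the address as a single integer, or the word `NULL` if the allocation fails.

Op 1: a = malloc(8) -> a = 0; heap: [0-7 ALLOC][8-27 FREE]
Op 2: b = malloc(7) -> b = 8; heap: [0-7 ALLOC][8-14 ALLOC][15-27 FREE]
Op 3: c = malloc(8) -> c = 15; heap: [0-7 ALLOC][8-14 ALLOC][15-22 ALLOC][23-27 FREE]
Op 4: free(a) -> (freed a); heap: [0-7 FREE][8-14 ALLOC][15-22 ALLOC][23-27 FREE]
Op 5: d = malloc(3) -> d = 0; heap: [0-2 ALLOC][3-7 FREE][8-14 ALLOC][15-22 ALLOC][23-27 FREE]
Op 6: c = realloc(c, 11) -> c = 15; heap: [0-2 ALLOC][3-7 FREE][8-14 ALLOC][15-25 ALLOC][26-27 FREE]
malloc(1): first-fit scan over [0-2 ALLOC][3-7 FREE][8-14 ALLOC][15-25 ALLOC][26-27 FREE] -> 3

Answer: 3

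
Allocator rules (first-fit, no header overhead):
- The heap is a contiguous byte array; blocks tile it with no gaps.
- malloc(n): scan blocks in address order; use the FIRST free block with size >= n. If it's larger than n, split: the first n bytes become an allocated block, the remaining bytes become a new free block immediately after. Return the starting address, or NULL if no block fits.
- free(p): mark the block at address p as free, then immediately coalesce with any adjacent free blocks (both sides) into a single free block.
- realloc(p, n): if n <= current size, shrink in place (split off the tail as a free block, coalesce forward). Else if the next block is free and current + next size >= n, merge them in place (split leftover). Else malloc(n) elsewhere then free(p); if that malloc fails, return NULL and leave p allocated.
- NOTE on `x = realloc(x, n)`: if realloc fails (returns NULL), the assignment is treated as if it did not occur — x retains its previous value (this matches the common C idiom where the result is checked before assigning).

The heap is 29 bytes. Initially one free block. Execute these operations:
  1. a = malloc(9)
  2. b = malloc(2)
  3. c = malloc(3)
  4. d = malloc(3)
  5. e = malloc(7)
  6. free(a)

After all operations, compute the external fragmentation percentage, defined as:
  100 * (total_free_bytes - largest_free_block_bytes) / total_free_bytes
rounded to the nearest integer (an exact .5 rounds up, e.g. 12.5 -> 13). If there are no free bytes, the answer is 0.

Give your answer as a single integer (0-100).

Answer: 36

Derivation:
Op 1: a = malloc(9) -> a = 0; heap: [0-8 ALLOC][9-28 FREE]
Op 2: b = malloc(2) -> b = 9; heap: [0-8 ALLOC][9-10 ALLOC][11-28 FREE]
Op 3: c = malloc(3) -> c = 11; heap: [0-8 ALLOC][9-10 ALLOC][11-13 ALLOC][14-28 FREE]
Op 4: d = malloc(3) -> d = 14; heap: [0-8 ALLOC][9-10 ALLOC][11-13 ALLOC][14-16 ALLOC][17-28 FREE]
Op 5: e = malloc(7) -> e = 17; heap: [0-8 ALLOC][9-10 ALLOC][11-13 ALLOC][14-16 ALLOC][17-23 ALLOC][24-28 FREE]
Op 6: free(a) -> (freed a); heap: [0-8 FREE][9-10 ALLOC][11-13 ALLOC][14-16 ALLOC][17-23 ALLOC][24-28 FREE]
Free blocks: [9 5] total_free=14 largest=9 -> 100*(14-9)/14 = 500/14 ≈ 35.714 -> rounds to 36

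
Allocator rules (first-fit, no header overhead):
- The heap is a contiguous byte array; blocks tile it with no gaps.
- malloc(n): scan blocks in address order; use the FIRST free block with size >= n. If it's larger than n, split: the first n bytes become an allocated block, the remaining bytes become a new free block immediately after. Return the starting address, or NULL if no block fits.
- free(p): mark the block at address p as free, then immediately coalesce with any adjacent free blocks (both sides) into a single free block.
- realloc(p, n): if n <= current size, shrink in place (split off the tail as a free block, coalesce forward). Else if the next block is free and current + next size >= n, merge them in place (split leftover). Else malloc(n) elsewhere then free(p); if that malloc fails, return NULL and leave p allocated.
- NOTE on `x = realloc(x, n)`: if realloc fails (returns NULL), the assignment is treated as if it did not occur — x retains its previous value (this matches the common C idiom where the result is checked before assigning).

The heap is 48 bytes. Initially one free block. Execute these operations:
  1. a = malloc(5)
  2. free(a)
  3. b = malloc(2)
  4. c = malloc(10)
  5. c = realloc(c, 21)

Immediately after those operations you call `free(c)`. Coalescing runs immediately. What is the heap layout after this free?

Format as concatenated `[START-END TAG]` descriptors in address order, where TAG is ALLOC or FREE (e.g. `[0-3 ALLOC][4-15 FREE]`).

Answer: [0-1 ALLOC][2-47 FREE]

Derivation:
Op 1: a = malloc(5) -> a = 0; heap: [0-4 ALLOC][5-47 FREE]
Op 2: free(a) -> (freed a); heap: [0-47 FREE]
Op 3: b = malloc(2) -> b = 0; heap: [0-1 ALLOC][2-47 FREE]
Op 4: c = malloc(10) -> c = 2; heap: [0-1 ALLOC][2-11 ALLOC][12-47 FREE]
Op 5: c = realloc(c, 21) -> c = 2; heap: [0-1 ALLOC][2-22 ALLOC][23-47 FREE]
free(c): c = 2 -> block [2-22 ALLOC]; mark free, coalesce with adjacent free neighbors -> [0-1 ALLOC][2-47 FREE]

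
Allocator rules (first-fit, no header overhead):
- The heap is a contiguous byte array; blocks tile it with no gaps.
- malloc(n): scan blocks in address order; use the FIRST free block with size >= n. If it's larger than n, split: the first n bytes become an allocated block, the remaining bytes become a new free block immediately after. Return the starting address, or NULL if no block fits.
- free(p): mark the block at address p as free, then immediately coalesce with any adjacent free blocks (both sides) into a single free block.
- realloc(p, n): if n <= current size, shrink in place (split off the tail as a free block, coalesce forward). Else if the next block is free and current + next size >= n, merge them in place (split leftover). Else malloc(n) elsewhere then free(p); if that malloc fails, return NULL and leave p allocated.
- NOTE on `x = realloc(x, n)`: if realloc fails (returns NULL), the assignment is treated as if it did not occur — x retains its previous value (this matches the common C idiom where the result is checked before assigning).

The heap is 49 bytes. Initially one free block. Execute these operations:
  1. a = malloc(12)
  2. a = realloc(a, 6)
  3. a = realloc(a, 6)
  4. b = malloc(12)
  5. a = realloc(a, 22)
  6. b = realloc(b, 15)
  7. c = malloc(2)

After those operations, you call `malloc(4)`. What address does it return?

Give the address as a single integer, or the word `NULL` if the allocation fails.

Answer: 2

Derivation:
Op 1: a = malloc(12) -> a = 0; heap: [0-11 ALLOC][12-48 FREE]
Op 2: a = realloc(a, 6) -> a = 0; heap: [0-5 ALLOC][6-48 FREE]
Op 3: a = realloc(a, 6) -> a = 0; heap: [0-5 ALLOC][6-48 FREE]
Op 4: b = malloc(12) -> b = 6; heap: [0-5 ALLOC][6-17 ALLOC][18-48 FREE]
Op 5: a = realloc(a, 22) -> a = 18; heap: [0-5 FREE][6-17 ALLOC][18-39 ALLOC][40-48 FREE]
Op 6: b = realloc(b, 15) -> NULL (b unchanged); heap: [0-5 FREE][6-17 ALLOC][18-39 ALLOC][40-48 FREE]
Op 7: c = malloc(2) -> c = 0; heap: [0-1 ALLOC][2-5 FREE][6-17 ALLOC][18-39 ALLOC][40-48 FREE]
malloc(4): first-fit scan over [0-1 ALLOC][2-5 FREE][6-17 ALLOC][18-39 ALLOC][40-48 FREE] -> 2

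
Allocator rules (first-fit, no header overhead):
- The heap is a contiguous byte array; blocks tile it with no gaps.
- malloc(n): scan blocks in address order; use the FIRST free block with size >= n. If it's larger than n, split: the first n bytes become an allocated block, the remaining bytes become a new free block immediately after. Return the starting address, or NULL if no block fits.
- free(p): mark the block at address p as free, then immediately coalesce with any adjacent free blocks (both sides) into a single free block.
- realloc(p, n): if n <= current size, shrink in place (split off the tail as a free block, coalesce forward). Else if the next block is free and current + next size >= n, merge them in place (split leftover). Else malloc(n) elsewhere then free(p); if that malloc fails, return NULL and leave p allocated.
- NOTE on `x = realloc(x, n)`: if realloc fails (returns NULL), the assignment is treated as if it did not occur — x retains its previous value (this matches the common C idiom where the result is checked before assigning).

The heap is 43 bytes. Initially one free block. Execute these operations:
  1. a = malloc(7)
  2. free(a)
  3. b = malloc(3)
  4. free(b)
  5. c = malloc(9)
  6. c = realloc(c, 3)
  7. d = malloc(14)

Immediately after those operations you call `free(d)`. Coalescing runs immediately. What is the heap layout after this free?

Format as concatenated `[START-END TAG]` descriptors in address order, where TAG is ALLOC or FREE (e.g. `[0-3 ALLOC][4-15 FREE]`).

Op 1: a = malloc(7) -> a = 0; heap: [0-6 ALLOC][7-42 FREE]
Op 2: free(a) -> (freed a); heap: [0-42 FREE]
Op 3: b = malloc(3) -> b = 0; heap: [0-2 ALLOC][3-42 FREE]
Op 4: free(b) -> (freed b); heap: [0-42 FREE]
Op 5: c = malloc(9) -> c = 0; heap: [0-8 ALLOC][9-42 FREE]
Op 6: c = realloc(c, 3) -> c = 0; heap: [0-2 ALLOC][3-42 FREE]
Op 7: d = malloc(14) -> d = 3; heap: [0-2 ALLOC][3-16 ALLOC][17-42 FREE]
free(d): d = 3 -> block [3-16 ALLOC]; mark free, coalesce with adjacent free neighbors -> [0-2 ALLOC][3-42 FREE]

Answer: [0-2 ALLOC][3-42 FREE]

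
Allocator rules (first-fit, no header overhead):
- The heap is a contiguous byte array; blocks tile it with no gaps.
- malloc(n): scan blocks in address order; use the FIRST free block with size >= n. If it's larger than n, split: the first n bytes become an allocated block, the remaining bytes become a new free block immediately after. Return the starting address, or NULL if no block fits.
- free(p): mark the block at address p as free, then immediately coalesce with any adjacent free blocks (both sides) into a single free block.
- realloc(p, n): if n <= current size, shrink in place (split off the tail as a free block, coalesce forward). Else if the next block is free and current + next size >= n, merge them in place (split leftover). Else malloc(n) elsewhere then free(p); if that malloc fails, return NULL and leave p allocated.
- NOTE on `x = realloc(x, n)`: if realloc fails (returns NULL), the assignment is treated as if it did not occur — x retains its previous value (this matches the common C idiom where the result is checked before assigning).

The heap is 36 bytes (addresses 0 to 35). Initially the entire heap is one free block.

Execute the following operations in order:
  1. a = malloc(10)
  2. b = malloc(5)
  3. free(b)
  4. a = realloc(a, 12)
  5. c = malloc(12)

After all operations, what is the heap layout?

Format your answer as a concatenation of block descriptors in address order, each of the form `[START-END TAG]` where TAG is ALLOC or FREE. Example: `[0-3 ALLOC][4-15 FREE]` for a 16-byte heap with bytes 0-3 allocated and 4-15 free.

Answer: [0-11 ALLOC][12-23 ALLOC][24-35 FREE]

Derivation:
Op 1: a = malloc(10) -> a = 0; heap: [0-9 ALLOC][10-35 FREE]
Op 2: b = malloc(5) -> b = 10; heap: [0-9 ALLOC][10-14 ALLOC][15-35 FREE]
Op 3: free(b) -> (freed b); heap: [0-9 ALLOC][10-35 FREE]
Op 4: a = realloc(a, 12) -> a = 0; heap: [0-11 ALLOC][12-35 FREE]
Op 5: c = malloc(12) -> c = 12; heap: [0-11 ALLOC][12-23 ALLOC][24-35 FREE]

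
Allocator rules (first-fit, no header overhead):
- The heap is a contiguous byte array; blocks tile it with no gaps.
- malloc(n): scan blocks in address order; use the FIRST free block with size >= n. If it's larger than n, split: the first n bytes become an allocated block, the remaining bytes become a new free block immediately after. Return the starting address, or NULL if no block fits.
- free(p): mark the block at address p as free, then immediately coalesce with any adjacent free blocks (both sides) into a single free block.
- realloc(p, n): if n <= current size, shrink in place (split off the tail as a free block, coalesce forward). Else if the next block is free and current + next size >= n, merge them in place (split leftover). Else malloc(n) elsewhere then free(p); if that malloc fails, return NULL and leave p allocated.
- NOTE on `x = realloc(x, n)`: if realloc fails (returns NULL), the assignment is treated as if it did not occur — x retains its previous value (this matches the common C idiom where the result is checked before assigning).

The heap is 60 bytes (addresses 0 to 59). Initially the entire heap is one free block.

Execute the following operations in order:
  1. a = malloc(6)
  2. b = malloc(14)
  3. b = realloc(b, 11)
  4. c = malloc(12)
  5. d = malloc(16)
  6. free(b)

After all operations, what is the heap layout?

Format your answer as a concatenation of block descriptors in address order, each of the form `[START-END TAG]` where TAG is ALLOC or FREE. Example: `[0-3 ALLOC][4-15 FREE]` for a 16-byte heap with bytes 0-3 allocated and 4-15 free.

Op 1: a = malloc(6) -> a = 0; heap: [0-5 ALLOC][6-59 FREE]
Op 2: b = malloc(14) -> b = 6; heap: [0-5 ALLOC][6-19 ALLOC][20-59 FREE]
Op 3: b = realloc(b, 11) -> b = 6; heap: [0-5 ALLOC][6-16 ALLOC][17-59 FREE]
Op 4: c = malloc(12) -> c = 17; heap: [0-5 ALLOC][6-16 ALLOC][17-28 ALLOC][29-59 FREE]
Op 5: d = malloc(16) -> d = 29; heap: [0-5 ALLOC][6-16 ALLOC][17-28 ALLOC][29-44 ALLOC][45-59 FREE]
Op 6: free(b) -> (freed b); heap: [0-5 ALLOC][6-16 FREE][17-28 ALLOC][29-44 ALLOC][45-59 FREE]

Answer: [0-5 ALLOC][6-16 FREE][17-28 ALLOC][29-44 ALLOC][45-59 FREE]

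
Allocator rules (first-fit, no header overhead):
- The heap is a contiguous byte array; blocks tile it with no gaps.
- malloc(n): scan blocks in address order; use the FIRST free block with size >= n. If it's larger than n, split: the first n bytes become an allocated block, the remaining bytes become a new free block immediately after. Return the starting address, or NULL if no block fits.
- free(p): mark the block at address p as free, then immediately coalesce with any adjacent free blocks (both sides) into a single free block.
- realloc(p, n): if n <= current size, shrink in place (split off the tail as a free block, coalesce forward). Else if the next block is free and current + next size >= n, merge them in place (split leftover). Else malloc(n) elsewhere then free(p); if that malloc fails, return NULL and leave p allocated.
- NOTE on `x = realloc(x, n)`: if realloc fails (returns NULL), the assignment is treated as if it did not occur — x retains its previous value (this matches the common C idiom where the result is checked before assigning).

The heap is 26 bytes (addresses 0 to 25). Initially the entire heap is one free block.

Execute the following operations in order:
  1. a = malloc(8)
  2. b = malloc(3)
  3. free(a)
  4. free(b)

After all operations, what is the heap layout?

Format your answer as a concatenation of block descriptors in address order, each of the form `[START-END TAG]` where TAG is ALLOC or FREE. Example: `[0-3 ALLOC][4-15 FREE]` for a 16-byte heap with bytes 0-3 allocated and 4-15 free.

Op 1: a = malloc(8) -> a = 0; heap: [0-7 ALLOC][8-25 FREE]
Op 2: b = malloc(3) -> b = 8; heap: [0-7 ALLOC][8-10 ALLOC][11-25 FREE]
Op 3: free(a) -> (freed a); heap: [0-7 FREE][8-10 ALLOC][11-25 FREE]
Op 4: free(b) -> (freed b); heap: [0-25 FREE]

Answer: [0-25 FREE]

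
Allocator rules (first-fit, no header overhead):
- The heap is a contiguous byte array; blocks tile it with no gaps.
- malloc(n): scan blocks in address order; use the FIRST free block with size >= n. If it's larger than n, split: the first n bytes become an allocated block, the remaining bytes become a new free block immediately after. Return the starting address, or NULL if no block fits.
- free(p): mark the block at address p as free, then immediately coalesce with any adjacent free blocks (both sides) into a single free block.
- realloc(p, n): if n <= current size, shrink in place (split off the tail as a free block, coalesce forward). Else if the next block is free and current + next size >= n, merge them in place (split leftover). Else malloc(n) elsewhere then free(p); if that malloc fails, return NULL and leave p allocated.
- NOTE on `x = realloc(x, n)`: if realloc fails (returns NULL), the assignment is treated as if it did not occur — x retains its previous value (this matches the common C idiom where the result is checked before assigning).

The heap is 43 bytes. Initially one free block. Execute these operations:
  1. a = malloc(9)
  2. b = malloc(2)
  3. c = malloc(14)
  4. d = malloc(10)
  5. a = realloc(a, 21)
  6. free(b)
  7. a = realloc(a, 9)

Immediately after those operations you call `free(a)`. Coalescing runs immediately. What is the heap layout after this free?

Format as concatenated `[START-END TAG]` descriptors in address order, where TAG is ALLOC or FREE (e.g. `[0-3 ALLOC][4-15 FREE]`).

Op 1: a = malloc(9) -> a = 0; heap: [0-8 ALLOC][9-42 FREE]
Op 2: b = malloc(2) -> b = 9; heap: [0-8 ALLOC][9-10 ALLOC][11-42 FREE]
Op 3: c = malloc(14) -> c = 11; heap: [0-8 ALLOC][9-10 ALLOC][11-24 ALLOC][25-42 FREE]
Op 4: d = malloc(10) -> d = 25; heap: [0-8 ALLOC][9-10 ALLOC][11-24 ALLOC][25-34 ALLOC][35-42 FREE]
Op 5: a = realloc(a, 21) -> NULL (a unchanged); heap: [0-8 ALLOC][9-10 ALLOC][11-24 ALLOC][25-34 ALLOC][35-42 FREE]
Op 6: free(b) -> (freed b); heap: [0-8 ALLOC][9-10 FREE][11-24 ALLOC][25-34 ALLOC][35-42 FREE]
Op 7: a = realloc(a, 9) -> a = 0; heap: [0-8 ALLOC][9-10 FREE][11-24 ALLOC][25-34 ALLOC][35-42 FREE]
free(a): a = 0 -> block [0-8 ALLOC]; mark free, coalesce with adjacent free neighbors -> [0-10 FREE][11-24 ALLOC][25-34 ALLOC][35-42 FREE]

Answer: [0-10 FREE][11-24 ALLOC][25-34 ALLOC][35-42 FREE]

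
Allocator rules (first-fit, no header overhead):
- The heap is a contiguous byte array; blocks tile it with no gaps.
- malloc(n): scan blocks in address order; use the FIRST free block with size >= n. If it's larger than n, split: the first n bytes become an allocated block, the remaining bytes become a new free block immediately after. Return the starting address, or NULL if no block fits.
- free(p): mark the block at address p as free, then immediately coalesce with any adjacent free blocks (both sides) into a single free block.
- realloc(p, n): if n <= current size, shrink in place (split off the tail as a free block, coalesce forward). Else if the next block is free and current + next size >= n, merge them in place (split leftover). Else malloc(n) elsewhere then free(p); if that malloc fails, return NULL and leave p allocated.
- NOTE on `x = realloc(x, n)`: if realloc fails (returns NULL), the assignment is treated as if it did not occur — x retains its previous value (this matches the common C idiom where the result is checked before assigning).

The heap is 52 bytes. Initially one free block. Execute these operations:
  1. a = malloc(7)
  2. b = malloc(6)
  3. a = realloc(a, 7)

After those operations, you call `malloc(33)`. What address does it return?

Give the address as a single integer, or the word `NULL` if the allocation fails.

Answer: 13

Derivation:
Op 1: a = malloc(7) -> a = 0; heap: [0-6 ALLOC][7-51 FREE]
Op 2: b = malloc(6) -> b = 7; heap: [0-6 ALLOC][7-12 ALLOC][13-51 FREE]
Op 3: a = realloc(a, 7) -> a = 0; heap: [0-6 ALLOC][7-12 ALLOC][13-51 FREE]
malloc(33): first-fit scan over [0-6 ALLOC][7-12 ALLOC][13-51 FREE] -> 13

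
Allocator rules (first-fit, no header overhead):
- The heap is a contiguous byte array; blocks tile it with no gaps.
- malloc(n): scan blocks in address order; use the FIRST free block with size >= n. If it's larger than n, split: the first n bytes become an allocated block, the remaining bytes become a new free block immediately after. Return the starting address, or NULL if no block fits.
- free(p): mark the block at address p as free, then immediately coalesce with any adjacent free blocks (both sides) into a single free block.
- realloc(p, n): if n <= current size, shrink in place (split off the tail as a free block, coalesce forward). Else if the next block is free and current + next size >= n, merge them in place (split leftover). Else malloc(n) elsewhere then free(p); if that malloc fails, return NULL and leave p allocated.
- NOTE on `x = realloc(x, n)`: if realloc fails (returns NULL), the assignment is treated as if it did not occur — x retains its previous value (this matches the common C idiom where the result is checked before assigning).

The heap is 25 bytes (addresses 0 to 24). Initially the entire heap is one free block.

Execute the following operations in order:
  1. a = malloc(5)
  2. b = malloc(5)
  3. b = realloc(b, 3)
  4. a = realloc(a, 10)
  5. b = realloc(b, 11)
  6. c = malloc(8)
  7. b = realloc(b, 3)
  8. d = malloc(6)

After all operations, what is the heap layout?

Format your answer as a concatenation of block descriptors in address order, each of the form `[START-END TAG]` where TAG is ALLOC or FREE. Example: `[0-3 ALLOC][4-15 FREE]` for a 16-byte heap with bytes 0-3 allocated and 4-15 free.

Answer: [0-4 FREE][5-7 ALLOC][8-17 ALLOC][18-23 ALLOC][24-24 FREE]

Derivation:
Op 1: a = malloc(5) -> a = 0; heap: [0-4 ALLOC][5-24 FREE]
Op 2: b = malloc(5) -> b = 5; heap: [0-4 ALLOC][5-9 ALLOC][10-24 FREE]
Op 3: b = realloc(b, 3) -> b = 5; heap: [0-4 ALLOC][5-7 ALLOC][8-24 FREE]
Op 4: a = realloc(a, 10) -> a = 8; heap: [0-4 FREE][5-7 ALLOC][8-17 ALLOC][18-24 FREE]
Op 5: b = realloc(b, 11) -> NULL (b unchanged); heap: [0-4 FREE][5-7 ALLOC][8-17 ALLOC][18-24 FREE]
Op 6: c = malloc(8) -> c = NULL; heap: [0-4 FREE][5-7 ALLOC][8-17 ALLOC][18-24 FREE]
Op 7: b = realloc(b, 3) -> b = 5; heap: [0-4 FREE][5-7 ALLOC][8-17 ALLOC][18-24 FREE]
Op 8: d = malloc(6) -> d = 18; heap: [0-4 FREE][5-7 ALLOC][8-17 ALLOC][18-23 ALLOC][24-24 FREE]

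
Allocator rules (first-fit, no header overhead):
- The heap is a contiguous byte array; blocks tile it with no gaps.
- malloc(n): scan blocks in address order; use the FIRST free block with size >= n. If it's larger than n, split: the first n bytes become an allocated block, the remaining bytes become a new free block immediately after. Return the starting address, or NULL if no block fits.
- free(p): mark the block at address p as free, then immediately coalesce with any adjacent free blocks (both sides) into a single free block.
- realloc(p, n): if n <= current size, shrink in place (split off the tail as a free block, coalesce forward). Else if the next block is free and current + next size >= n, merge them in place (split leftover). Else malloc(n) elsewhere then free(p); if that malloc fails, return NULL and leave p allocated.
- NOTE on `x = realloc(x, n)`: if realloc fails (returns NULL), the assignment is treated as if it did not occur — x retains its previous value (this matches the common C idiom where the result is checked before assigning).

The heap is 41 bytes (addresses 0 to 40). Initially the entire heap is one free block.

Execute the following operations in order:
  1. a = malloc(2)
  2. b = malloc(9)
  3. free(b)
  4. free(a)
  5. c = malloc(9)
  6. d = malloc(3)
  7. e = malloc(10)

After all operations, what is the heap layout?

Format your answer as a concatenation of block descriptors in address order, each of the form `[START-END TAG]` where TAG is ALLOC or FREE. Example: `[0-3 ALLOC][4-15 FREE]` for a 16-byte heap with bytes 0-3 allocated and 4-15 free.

Answer: [0-8 ALLOC][9-11 ALLOC][12-21 ALLOC][22-40 FREE]

Derivation:
Op 1: a = malloc(2) -> a = 0; heap: [0-1 ALLOC][2-40 FREE]
Op 2: b = malloc(9) -> b = 2; heap: [0-1 ALLOC][2-10 ALLOC][11-40 FREE]
Op 3: free(b) -> (freed b); heap: [0-1 ALLOC][2-40 FREE]
Op 4: free(a) -> (freed a); heap: [0-40 FREE]
Op 5: c = malloc(9) -> c = 0; heap: [0-8 ALLOC][9-40 FREE]
Op 6: d = malloc(3) -> d = 9; heap: [0-8 ALLOC][9-11 ALLOC][12-40 FREE]
Op 7: e = malloc(10) -> e = 12; heap: [0-8 ALLOC][9-11 ALLOC][12-21 ALLOC][22-40 FREE]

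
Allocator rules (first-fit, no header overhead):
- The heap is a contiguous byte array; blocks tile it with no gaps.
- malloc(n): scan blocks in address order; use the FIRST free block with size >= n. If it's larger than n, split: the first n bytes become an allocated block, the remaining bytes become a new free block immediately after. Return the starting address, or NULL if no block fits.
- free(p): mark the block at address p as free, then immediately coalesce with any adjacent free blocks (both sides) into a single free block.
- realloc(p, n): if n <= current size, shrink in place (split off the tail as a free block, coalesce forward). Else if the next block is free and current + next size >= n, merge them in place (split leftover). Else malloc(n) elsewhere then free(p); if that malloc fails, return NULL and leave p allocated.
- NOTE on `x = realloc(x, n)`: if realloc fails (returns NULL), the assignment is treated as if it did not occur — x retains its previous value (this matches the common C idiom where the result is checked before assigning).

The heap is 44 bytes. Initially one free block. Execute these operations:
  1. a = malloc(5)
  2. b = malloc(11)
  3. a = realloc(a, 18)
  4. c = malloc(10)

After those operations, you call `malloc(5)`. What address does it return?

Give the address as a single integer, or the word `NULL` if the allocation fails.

Answer: 0

Derivation:
Op 1: a = malloc(5) -> a = 0; heap: [0-4 ALLOC][5-43 FREE]
Op 2: b = malloc(11) -> b = 5; heap: [0-4 ALLOC][5-15 ALLOC][16-43 FREE]
Op 3: a = realloc(a, 18) -> a = 16; heap: [0-4 FREE][5-15 ALLOC][16-33 ALLOC][34-43 FREE]
Op 4: c = malloc(10) -> c = 34; heap: [0-4 FREE][5-15 ALLOC][16-33 ALLOC][34-43 ALLOC]
malloc(5): first-fit scan over [0-4 FREE][5-15 ALLOC][16-33 ALLOC][34-43 ALLOC] -> 0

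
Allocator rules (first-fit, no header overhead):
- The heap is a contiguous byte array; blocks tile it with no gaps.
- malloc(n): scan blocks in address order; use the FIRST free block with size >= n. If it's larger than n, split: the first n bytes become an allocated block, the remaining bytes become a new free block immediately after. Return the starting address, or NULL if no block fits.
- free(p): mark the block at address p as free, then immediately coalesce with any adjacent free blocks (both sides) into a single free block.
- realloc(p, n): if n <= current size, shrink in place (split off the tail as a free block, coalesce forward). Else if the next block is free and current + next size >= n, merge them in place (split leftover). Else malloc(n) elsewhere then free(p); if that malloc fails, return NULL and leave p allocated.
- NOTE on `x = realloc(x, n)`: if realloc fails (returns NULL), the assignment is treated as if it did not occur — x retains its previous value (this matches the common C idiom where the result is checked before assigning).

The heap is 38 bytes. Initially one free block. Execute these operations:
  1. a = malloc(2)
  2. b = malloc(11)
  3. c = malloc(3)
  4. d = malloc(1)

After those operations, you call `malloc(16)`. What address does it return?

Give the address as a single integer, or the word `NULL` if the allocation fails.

Answer: 17

Derivation:
Op 1: a = malloc(2) -> a = 0; heap: [0-1 ALLOC][2-37 FREE]
Op 2: b = malloc(11) -> b = 2; heap: [0-1 ALLOC][2-12 ALLOC][13-37 FREE]
Op 3: c = malloc(3) -> c = 13; heap: [0-1 ALLOC][2-12 ALLOC][13-15 ALLOC][16-37 FREE]
Op 4: d = malloc(1) -> d = 16; heap: [0-1 ALLOC][2-12 ALLOC][13-15 ALLOC][16-16 ALLOC][17-37 FREE]
malloc(16): first-fit scan over [0-1 ALLOC][2-12 ALLOC][13-15 ALLOC][16-16 ALLOC][17-37 FREE] -> 17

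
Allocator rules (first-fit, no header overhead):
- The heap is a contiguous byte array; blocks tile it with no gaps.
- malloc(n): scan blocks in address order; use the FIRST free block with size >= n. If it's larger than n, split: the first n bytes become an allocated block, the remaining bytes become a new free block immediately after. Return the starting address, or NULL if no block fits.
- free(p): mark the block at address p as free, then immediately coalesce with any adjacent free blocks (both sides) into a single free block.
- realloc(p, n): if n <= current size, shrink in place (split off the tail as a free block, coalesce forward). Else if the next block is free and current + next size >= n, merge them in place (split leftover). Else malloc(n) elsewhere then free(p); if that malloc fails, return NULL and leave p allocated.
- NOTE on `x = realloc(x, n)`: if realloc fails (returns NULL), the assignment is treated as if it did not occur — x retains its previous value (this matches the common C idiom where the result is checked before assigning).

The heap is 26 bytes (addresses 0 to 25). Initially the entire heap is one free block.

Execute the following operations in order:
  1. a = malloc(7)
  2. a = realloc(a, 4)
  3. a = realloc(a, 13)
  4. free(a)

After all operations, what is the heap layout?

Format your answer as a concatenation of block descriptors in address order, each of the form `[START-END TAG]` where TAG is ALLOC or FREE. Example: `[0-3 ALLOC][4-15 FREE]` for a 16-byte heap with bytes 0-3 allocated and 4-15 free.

Answer: [0-25 FREE]

Derivation:
Op 1: a = malloc(7) -> a = 0; heap: [0-6 ALLOC][7-25 FREE]
Op 2: a = realloc(a, 4) -> a = 0; heap: [0-3 ALLOC][4-25 FREE]
Op 3: a = realloc(a, 13) -> a = 0; heap: [0-12 ALLOC][13-25 FREE]
Op 4: free(a) -> (freed a); heap: [0-25 FREE]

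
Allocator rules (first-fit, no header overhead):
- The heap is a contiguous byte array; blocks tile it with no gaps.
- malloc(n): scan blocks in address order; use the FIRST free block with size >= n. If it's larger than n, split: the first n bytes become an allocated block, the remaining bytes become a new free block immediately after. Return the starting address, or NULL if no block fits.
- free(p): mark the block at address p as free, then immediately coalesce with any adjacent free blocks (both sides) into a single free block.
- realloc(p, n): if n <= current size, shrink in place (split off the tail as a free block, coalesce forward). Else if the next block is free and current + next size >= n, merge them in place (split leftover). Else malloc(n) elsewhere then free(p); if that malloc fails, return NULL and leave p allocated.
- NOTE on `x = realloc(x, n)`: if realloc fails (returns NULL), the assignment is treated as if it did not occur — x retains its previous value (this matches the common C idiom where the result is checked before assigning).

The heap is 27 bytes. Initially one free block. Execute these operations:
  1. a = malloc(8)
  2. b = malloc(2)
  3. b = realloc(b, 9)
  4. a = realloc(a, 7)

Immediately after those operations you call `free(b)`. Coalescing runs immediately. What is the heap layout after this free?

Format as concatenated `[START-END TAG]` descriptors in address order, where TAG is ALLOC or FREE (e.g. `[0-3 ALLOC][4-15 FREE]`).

Answer: [0-6 ALLOC][7-26 FREE]

Derivation:
Op 1: a = malloc(8) -> a = 0; heap: [0-7 ALLOC][8-26 FREE]
Op 2: b = malloc(2) -> b = 8; heap: [0-7 ALLOC][8-9 ALLOC][10-26 FREE]
Op 3: b = realloc(b, 9) -> b = 8; heap: [0-7 ALLOC][8-16 ALLOC][17-26 FREE]
Op 4: a = realloc(a, 7) -> a = 0; heap: [0-6 ALLOC][7-7 FREE][8-16 ALLOC][17-26 FREE]
free(b): b = 8 -> block [8-16 ALLOC]; mark free, coalesce with adjacent free neighbors -> [0-6 ALLOC][7-26 FREE]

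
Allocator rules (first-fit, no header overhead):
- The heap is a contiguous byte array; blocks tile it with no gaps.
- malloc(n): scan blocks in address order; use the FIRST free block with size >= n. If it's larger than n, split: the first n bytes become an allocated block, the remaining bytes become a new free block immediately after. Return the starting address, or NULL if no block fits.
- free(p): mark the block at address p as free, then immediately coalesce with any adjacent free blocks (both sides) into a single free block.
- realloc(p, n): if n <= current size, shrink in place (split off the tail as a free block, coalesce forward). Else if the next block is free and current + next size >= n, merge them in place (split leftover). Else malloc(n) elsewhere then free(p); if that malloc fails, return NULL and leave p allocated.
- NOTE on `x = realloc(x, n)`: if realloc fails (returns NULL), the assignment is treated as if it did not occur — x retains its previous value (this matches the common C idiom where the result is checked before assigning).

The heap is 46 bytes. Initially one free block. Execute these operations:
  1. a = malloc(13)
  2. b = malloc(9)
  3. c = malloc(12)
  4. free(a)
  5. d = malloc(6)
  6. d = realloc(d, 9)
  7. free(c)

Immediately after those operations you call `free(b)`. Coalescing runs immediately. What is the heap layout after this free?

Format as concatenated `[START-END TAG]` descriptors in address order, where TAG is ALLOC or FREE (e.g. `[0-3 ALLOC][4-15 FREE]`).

Op 1: a = malloc(13) -> a = 0; heap: [0-12 ALLOC][13-45 FREE]
Op 2: b = malloc(9) -> b = 13; heap: [0-12 ALLOC][13-21 ALLOC][22-45 FREE]
Op 3: c = malloc(12) -> c = 22; heap: [0-12 ALLOC][13-21 ALLOC][22-33 ALLOC][34-45 FREE]
Op 4: free(a) -> (freed a); heap: [0-12 FREE][13-21 ALLOC][22-33 ALLOC][34-45 FREE]
Op 5: d = malloc(6) -> d = 0; heap: [0-5 ALLOC][6-12 FREE][13-21 ALLOC][22-33 ALLOC][34-45 FREE]
Op 6: d = realloc(d, 9) -> d = 0; heap: [0-8 ALLOC][9-12 FREE][13-21 ALLOC][22-33 ALLOC][34-45 FREE]
Op 7: free(c) -> (freed c); heap: [0-8 ALLOC][9-12 FREE][13-21 ALLOC][22-45 FREE]
free(b): b = 13 -> block [13-21 ALLOC]; mark free, coalesce with adjacent free neighbors -> [0-8 ALLOC][9-45 FREE]

Answer: [0-8 ALLOC][9-45 FREE]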